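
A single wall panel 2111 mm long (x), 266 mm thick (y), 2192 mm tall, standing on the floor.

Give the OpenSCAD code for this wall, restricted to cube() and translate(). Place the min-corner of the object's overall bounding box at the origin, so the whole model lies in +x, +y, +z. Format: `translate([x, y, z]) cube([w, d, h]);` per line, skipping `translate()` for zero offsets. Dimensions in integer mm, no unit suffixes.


cube([2111, 266, 2192]);


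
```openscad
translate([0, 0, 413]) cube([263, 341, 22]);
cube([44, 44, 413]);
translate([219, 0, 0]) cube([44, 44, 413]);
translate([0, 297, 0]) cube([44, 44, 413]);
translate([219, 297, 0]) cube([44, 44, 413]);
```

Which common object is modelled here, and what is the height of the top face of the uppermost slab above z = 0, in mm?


A stool. The seat height is 435 mm.

A 263×341×22 slab at z = 413 on four corner posts — a stool. The seat top is 413 + 22 = 435 mm.


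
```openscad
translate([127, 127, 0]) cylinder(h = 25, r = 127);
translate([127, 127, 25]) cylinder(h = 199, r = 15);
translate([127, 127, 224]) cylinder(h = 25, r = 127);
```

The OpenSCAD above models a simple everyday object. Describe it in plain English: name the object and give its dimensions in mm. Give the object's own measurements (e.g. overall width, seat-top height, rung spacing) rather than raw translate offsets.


A spool: two coaxial disc flanges of radius 127 mm and thickness 25 mm, joined by a core cylinder of radius 15 mm and height 199 mm. The lower flange rests on z = 0 and the three cylinders share a vertical axis.


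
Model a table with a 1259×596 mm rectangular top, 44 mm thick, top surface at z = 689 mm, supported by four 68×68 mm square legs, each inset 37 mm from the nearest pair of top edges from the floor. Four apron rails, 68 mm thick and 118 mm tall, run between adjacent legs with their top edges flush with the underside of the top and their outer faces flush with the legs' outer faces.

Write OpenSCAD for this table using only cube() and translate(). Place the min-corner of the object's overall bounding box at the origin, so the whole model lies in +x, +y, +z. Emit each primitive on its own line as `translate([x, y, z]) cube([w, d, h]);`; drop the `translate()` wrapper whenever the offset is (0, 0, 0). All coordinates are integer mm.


translate([0, 0, 645]) cube([1259, 596, 44]);
translate([37, 37, 0]) cube([68, 68, 645]);
translate([1154, 37, 0]) cube([68, 68, 645]);
translate([37, 491, 0]) cube([68, 68, 645]);
translate([1154, 491, 0]) cube([68, 68, 645]);
translate([105, 37, 527]) cube([1049, 68, 118]);
translate([105, 491, 527]) cube([1049, 68, 118]);
translate([37, 105, 527]) cube([68, 386, 118]);
translate([1154, 105, 527]) cube([68, 386, 118]);


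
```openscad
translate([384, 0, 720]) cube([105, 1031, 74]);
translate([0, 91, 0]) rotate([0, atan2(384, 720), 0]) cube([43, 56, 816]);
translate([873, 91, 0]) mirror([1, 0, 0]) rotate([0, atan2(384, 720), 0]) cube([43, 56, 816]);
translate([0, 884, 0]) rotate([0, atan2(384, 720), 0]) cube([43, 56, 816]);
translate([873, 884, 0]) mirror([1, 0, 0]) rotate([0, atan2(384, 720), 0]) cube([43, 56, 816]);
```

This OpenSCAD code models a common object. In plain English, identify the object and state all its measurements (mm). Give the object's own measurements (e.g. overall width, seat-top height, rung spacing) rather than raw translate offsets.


A sawhorse. A 105×1031×74 mm beam (x, y, z) sits on two A-frame leg pairs. Each pair is two raked legs of 43×56 mm section (56 mm along y) splaying symmetrically in x. Each leg rises 720 mm vertically over 384 mm of horizontal reach and is 816 mm long along its own axis. Every leg's outer bottom edge rests on the floor and its outer top edge meets a bottom edge of the beam — the left legs (tilting toward +x) meet the beam's −x bottom edge, the right legs (their mirror images, tilting toward −x) meet its +x bottom edge — so the leg tops tuck under the beam, the beam's underside is 720 mm above the floor, and the feet are 873 mm apart outside-to-outside with the beam centred between them. The two leg pairs are set in 91 mm from either end of the beam.


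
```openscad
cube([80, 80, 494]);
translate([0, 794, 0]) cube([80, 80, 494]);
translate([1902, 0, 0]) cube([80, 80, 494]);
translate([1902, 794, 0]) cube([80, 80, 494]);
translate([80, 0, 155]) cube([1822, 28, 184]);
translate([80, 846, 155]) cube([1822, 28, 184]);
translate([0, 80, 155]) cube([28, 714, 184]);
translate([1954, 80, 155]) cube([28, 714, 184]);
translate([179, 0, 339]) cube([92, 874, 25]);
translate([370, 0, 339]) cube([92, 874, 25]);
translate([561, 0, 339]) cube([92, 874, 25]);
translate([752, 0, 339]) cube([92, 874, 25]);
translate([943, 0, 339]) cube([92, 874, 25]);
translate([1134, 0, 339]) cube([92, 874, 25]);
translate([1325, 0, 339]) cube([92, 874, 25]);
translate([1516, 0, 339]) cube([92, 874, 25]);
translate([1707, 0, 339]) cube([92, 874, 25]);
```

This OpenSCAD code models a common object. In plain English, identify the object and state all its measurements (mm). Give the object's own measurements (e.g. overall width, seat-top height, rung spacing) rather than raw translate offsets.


A bed frame 1982 mm long (x) by 874 mm wide (y). Four 80×80 mm corner posts, 494 mm tall, at the corners of the footprint. Four rails of 28 mm thickness and 184 mm height run between adjacent posts with their undersides at z = 155 mm, their outer faces flush with the outside of the frame (the two x-running rails run between the posts' inner faces; the two y-running rails run between the posts' inner faces). 9 slats, each 92 mm wide (x) and 25 mm thick, lie across the top of the two x-running rails, running the full 874 mm width of the frame in y; along x they sit between the end posts with a 99 mm gap after the −x posts and between neighbouring slats, leaving 103 mm before the +x posts.


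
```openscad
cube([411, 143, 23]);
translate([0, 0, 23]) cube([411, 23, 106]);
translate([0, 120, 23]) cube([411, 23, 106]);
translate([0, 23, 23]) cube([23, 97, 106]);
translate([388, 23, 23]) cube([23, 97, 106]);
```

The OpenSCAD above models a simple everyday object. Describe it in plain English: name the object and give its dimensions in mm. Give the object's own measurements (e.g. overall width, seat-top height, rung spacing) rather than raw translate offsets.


An open-topped rectangular box: outside dimensions 411×143×129 mm, with a uniform wall and base thickness of 23 mm. The base is a full 411×143 slab on the floor; four walls sit on top of the base. The front and back walls (the −y and +y sides) span the full width; the two side walls fit between them.


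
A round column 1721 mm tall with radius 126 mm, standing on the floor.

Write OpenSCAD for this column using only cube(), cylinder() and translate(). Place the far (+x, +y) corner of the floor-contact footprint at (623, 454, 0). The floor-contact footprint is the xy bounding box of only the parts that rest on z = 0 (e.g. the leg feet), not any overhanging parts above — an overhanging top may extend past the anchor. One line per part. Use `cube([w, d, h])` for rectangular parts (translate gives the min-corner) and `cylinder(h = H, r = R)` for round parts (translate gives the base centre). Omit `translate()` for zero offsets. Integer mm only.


translate([497, 328, 0]) cylinder(h = 1721, r = 126);


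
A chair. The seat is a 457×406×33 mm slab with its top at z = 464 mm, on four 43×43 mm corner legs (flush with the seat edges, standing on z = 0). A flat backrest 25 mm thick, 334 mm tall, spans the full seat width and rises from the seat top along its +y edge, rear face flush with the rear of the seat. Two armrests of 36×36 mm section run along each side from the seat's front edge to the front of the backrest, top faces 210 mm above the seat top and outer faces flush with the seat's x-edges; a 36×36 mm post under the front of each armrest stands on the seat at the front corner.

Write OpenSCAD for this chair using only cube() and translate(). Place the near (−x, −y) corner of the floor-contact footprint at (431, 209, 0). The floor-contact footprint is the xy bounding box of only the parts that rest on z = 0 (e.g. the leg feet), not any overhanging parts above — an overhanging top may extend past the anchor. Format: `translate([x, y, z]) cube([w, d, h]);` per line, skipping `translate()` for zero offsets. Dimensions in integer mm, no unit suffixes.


// leg_h = 464 - 33 = 431
// arm post h = 210 - 36 = 174
translate([431, 209, 431]) cube([457, 406, 33]);
translate([431, 209, 0]) cube([43, 43, 431]);
translate([845, 209, 0]) cube([43, 43, 431]);
translate([431, 572, 0]) cube([43, 43, 431]);
translate([845, 572, 0]) cube([43, 43, 431]);
translate([431, 590, 464]) cube([457, 25, 334]);
translate([431, 209, 638]) cube([36, 381, 36]);
translate([852, 209, 638]) cube([36, 381, 36]);
translate([431, 209, 464]) cube([36, 36, 174]);
translate([852, 209, 464]) cube([36, 36, 174]);


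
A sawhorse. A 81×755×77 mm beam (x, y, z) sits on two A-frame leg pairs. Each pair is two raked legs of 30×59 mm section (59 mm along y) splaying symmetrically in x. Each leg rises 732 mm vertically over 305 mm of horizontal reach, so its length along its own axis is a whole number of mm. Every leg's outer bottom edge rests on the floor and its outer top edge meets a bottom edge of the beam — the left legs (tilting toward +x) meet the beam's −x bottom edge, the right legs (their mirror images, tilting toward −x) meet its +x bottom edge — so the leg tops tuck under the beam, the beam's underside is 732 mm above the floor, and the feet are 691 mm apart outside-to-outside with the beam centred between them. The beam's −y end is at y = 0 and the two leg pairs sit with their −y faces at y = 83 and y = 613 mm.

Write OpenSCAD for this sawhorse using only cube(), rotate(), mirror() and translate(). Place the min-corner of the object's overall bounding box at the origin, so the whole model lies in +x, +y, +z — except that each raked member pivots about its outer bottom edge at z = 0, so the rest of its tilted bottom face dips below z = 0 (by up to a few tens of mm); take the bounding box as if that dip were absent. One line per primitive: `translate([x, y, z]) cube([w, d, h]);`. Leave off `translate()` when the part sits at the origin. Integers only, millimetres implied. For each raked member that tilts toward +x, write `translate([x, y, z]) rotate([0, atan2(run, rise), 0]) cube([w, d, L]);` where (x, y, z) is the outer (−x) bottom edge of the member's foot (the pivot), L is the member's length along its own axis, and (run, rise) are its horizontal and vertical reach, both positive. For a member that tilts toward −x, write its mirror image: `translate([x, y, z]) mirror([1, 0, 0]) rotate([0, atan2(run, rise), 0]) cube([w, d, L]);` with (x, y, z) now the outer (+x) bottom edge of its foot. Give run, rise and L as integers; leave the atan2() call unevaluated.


// leg length = √(305² + 732²) = 793
// right-leg outer foot x = 2·305 + 81 = 691
// beam min-corner = (305, 0, 732)
translate([305, 0, 732]) cube([81, 755, 77]);
translate([0, 83, 0]) rotate([0, atan2(305, 732), 0]) cube([30, 59, 793]);
translate([691, 83, 0]) mirror([1, 0, 0]) rotate([0, atan2(305, 732), 0]) cube([30, 59, 793]);
translate([0, 613, 0]) rotate([0, atan2(305, 732), 0]) cube([30, 59, 793]);
translate([691, 613, 0]) mirror([1, 0, 0]) rotate([0, atan2(305, 732), 0]) cube([30, 59, 793]);


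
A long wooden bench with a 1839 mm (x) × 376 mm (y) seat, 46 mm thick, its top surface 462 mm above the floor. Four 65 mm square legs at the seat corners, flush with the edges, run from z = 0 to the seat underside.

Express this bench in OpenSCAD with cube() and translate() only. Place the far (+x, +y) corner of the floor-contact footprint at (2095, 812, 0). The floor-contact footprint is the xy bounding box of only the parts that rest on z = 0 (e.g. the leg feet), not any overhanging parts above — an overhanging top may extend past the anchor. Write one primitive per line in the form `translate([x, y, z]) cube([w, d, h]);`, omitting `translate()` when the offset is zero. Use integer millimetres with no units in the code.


// leg_h = 462 − 46 = 416
translate([256, 436, 416]) cube([1839, 376, 46]);
translate([256, 436, 0]) cube([65, 65, 416]);
translate([256, 747, 0]) cube([65, 65, 416]);
translate([2030, 436, 0]) cube([65, 65, 416]);
translate([2030, 747, 0]) cube([65, 65, 416]);


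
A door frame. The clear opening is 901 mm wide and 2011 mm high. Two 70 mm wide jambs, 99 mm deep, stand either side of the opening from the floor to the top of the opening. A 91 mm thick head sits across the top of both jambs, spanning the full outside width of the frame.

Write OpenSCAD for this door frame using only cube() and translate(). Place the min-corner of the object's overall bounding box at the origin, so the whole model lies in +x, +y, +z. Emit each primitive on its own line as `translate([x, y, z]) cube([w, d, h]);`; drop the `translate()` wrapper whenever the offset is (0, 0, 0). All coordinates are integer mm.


cube([70, 99, 2011]);
translate([971, 0, 0]) cube([70, 99, 2011]);
translate([0, 0, 2011]) cube([1041, 99, 91]);


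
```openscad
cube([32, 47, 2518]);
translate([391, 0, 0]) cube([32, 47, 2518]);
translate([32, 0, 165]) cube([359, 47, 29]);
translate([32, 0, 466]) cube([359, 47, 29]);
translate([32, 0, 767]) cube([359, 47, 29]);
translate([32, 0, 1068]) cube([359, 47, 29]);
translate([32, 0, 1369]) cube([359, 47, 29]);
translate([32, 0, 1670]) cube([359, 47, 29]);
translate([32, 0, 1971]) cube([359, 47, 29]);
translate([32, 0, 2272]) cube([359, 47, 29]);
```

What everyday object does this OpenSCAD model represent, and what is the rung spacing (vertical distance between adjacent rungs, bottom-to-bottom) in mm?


A ladder. The rung spacing is 301 mm.

Two tall 32×47 posts with 8 short bars between them — a ladder. Adjacent rungs sit at z = 165 and z = 466, so the spacing is 466 − 165 = 301 mm.


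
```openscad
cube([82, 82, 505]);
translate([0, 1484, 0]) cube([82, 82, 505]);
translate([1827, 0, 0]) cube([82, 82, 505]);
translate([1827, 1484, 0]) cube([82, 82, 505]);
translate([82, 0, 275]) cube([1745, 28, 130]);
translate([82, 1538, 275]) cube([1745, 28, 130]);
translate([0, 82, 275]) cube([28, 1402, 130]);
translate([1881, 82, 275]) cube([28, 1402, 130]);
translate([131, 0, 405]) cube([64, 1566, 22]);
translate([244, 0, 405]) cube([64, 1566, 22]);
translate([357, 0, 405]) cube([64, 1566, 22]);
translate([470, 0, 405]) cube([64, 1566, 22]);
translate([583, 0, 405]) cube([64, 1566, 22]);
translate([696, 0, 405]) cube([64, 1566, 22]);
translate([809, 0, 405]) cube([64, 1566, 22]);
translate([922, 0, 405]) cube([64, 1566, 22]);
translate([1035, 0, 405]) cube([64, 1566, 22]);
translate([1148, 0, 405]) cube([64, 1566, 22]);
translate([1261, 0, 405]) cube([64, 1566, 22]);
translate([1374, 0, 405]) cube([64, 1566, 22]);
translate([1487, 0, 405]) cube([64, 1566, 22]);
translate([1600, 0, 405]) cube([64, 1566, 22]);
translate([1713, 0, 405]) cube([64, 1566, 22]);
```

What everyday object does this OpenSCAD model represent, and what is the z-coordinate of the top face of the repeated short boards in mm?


A bed frame. The slat-top height is 427 mm.

Four posts, four rails, and a row of slats — a bed frame. Slats sit on the rails at z = 275 + 130 = 405; with slat thickness 22, the top is 427 mm.


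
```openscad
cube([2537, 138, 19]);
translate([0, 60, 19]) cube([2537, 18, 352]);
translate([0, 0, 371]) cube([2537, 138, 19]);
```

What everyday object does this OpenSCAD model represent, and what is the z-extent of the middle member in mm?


An I-beam. The web height is 352 mm.

Two wide flanges with a thin centred web — an I-beam. Overall 390 mm minus two 19 mm flanges gives a web of 390 − 2·19 = 352 mm.


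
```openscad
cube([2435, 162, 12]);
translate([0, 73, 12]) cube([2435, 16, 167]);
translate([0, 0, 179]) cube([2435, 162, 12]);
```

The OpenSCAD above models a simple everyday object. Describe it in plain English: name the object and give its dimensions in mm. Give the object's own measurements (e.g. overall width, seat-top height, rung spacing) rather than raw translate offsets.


An I-beam lying along x, 2435 mm long. Overall section height 191 mm. Two flanges 162 mm wide (y) and 12 mm thick, one on the floor and one at the top; a web 16 mm thick runs between them, centred on the flange width.


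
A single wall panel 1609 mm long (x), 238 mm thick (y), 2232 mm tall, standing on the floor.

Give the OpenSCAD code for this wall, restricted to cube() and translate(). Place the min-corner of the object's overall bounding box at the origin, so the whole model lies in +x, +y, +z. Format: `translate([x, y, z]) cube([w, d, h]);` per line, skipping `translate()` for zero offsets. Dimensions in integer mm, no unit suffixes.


cube([1609, 238, 2232]);


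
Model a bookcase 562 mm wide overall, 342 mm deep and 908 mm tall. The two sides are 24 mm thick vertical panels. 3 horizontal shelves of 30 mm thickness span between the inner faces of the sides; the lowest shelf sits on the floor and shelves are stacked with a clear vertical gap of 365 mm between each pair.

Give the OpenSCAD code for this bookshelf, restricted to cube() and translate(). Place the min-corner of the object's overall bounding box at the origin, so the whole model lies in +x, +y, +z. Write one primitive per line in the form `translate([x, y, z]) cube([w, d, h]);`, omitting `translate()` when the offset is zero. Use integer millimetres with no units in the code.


cube([24, 342, 908]);
translate([538, 0, 0]) cube([24, 342, 908]);
translate([24, 0, 0]) cube([514, 342, 30]);
translate([24, 0, 395]) cube([514, 342, 30]);
translate([24, 0, 790]) cube([514, 342, 30]);


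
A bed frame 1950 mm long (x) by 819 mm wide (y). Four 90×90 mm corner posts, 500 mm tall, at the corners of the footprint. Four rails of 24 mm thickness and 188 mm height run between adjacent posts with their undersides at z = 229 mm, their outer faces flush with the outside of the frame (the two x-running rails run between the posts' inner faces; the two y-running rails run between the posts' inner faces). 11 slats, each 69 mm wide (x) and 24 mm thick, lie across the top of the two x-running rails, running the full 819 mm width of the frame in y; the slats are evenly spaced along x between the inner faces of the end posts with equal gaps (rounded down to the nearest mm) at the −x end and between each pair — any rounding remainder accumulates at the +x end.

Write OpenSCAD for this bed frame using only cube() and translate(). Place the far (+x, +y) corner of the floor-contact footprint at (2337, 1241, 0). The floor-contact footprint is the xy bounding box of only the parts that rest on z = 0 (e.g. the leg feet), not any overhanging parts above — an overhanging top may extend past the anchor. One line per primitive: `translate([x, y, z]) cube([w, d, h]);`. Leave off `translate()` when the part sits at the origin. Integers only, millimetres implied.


translate([387, 422, 0]) cube([90, 90, 500]);
translate([387, 1151, 0]) cube([90, 90, 500]);
translate([2247, 422, 0]) cube([90, 90, 500]);
translate([2247, 1151, 0]) cube([90, 90, 500]);
translate([477, 422, 229]) cube([1770, 24, 188]);
translate([477, 1217, 229]) cube([1770, 24, 188]);
translate([387, 512, 229]) cube([24, 639, 188]);
translate([2313, 512, 229]) cube([24, 639, 188]);
translate([561, 422, 417]) cube([69, 819, 24]);
translate([714, 422, 417]) cube([69, 819, 24]);
translate([867, 422, 417]) cube([69, 819, 24]);
translate([1020, 422, 417]) cube([69, 819, 24]);
translate([1173, 422, 417]) cube([69, 819, 24]);
translate([1326, 422, 417]) cube([69, 819, 24]);
translate([1479, 422, 417]) cube([69, 819, 24]);
translate([1632, 422, 417]) cube([69, 819, 24]);
translate([1785, 422, 417]) cube([69, 819, 24]);
translate([1938, 422, 417]) cube([69, 819, 24]);
translate([2091, 422, 417]) cube([69, 819, 24]);


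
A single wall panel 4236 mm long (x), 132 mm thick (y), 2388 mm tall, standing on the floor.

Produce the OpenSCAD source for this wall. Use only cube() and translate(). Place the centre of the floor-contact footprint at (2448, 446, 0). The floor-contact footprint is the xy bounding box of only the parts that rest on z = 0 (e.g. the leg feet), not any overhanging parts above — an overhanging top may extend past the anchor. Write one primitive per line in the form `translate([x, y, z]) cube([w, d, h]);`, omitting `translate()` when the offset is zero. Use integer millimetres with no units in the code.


translate([330, 380, 0]) cube([4236, 132, 2388]);


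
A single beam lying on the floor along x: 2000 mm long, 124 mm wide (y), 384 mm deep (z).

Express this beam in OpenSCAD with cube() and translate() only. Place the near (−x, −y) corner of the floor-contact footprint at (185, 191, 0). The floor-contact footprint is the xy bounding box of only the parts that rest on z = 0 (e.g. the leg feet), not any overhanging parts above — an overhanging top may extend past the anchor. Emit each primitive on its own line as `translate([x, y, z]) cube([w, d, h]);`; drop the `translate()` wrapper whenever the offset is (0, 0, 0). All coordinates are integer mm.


translate([185, 191, 0]) cube([2000, 124, 384]);


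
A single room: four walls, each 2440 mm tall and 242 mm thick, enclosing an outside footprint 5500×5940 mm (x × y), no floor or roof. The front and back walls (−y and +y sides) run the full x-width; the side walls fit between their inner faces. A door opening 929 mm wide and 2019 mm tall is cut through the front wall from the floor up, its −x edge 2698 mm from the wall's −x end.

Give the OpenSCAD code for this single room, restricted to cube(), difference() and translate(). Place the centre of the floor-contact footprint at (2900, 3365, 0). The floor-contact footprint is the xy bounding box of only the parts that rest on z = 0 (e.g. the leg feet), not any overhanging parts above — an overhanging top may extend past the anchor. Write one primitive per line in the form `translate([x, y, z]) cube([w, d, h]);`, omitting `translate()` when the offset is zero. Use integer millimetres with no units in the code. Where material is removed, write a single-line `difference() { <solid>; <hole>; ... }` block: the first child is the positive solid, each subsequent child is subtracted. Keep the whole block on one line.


difference() { translate([150, 395, 0]) cube([5500, 242, 2440]); translate([2848, 395, 0]) cube([929, 242, 2019]); }
translate([150, 6093, 0]) cube([5500, 242, 2440]);
translate([150, 637, 0]) cube([242, 5456, 2440]);
translate([5408, 637, 0]) cube([242, 5456, 2440]);


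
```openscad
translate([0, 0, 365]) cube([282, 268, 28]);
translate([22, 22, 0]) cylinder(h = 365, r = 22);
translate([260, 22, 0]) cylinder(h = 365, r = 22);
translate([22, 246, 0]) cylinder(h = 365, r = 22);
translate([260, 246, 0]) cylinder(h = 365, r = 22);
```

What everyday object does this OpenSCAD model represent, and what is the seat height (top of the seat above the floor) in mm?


A stool. The seat height is 393 mm.

A 282×268×28 slab at z = 365 on four corner cylinders — a stool. The seat top is 365 + 28 = 393 mm.


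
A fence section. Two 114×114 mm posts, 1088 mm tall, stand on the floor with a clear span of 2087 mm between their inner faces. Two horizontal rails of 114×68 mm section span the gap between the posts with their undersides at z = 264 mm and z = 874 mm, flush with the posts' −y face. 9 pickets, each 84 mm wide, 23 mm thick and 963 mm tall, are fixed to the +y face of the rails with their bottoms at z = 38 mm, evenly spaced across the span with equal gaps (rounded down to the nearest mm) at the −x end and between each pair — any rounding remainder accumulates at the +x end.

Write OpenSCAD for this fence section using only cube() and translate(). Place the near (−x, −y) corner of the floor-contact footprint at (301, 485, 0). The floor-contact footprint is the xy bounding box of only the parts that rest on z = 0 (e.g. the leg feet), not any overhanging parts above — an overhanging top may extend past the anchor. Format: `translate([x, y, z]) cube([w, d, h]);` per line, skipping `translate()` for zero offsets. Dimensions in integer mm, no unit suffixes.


translate([301, 485, 0]) cube([114, 114, 1088]);
translate([2502, 485, 0]) cube([114, 114, 1088]);
translate([415, 485, 264]) cube([2087, 114, 68]);
translate([415, 485, 874]) cube([2087, 114, 68]);
translate([548, 599, 38]) cube([84, 23, 963]);
translate([765, 599, 38]) cube([84, 23, 963]);
translate([982, 599, 38]) cube([84, 23, 963]);
translate([1199, 599, 38]) cube([84, 23, 963]);
translate([1416, 599, 38]) cube([84, 23, 963]);
translate([1633, 599, 38]) cube([84, 23, 963]);
translate([1850, 599, 38]) cube([84, 23, 963]);
translate([2067, 599, 38]) cube([84, 23, 963]);
translate([2284, 599, 38]) cube([84, 23, 963]);


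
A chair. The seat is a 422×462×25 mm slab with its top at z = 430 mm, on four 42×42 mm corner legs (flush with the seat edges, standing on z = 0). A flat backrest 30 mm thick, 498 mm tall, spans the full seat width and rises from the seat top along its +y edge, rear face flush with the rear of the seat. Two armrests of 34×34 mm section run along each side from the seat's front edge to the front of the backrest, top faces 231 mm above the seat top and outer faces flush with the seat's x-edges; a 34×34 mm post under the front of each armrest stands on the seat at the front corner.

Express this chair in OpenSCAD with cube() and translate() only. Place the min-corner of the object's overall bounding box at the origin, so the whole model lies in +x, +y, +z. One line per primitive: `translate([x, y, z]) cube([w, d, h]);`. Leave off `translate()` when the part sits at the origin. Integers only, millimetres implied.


// leg_h = 430 - 25 = 405
// arm post h = 231 - 34 = 197
translate([0, 0, 405]) cube([422, 462, 25]);
cube([42, 42, 405]);
translate([380, 0, 0]) cube([42, 42, 405]);
translate([0, 420, 0]) cube([42, 42, 405]);
translate([380, 420, 0]) cube([42, 42, 405]);
translate([0, 432, 430]) cube([422, 30, 498]);
translate([0, 0, 627]) cube([34, 432, 34]);
translate([388, 0, 627]) cube([34, 432, 34]);
translate([0, 0, 430]) cube([34, 34, 197]);
translate([388, 0, 430]) cube([34, 34, 197]);


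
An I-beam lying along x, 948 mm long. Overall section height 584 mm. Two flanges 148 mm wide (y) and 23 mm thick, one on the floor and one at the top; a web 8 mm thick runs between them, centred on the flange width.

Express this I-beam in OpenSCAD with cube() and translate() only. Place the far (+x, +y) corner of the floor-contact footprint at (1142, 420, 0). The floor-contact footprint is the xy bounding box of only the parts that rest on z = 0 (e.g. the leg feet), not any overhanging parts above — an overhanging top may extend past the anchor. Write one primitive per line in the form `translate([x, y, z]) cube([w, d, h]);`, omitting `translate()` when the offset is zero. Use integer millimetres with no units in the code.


translate([194, 272, 0]) cube([948, 148, 23]);
translate([194, 342, 23]) cube([948, 8, 538]);
translate([194, 272, 561]) cube([948, 148, 23]);


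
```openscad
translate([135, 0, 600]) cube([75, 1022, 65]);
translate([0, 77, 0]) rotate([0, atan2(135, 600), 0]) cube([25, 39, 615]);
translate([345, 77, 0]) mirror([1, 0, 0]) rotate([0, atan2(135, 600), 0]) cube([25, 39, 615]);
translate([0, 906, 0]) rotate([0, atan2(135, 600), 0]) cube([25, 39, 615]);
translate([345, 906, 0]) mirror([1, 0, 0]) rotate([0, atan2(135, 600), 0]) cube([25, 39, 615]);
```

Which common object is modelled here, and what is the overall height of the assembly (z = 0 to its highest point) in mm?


A sawhorse. The overall height is 665 mm.

A beam across two mirrored pairs of raked legs — a sawhorse. The beam's underside is at z = 600 (matching the legs' vertical rise in atan2(135, 600)) and the beam is 65 mm tall, so its top is at 600 + 65 = 665 mm. The raked legs top out at the beam's underside, so that is the highest point.


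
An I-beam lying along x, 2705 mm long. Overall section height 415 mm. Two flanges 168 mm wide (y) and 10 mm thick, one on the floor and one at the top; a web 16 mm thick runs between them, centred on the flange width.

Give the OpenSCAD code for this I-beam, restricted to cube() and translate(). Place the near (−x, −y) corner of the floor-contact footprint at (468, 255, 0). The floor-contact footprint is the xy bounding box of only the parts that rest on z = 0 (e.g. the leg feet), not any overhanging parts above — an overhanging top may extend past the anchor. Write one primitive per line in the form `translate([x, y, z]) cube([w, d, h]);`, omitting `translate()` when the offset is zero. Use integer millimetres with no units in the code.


translate([468, 255, 0]) cube([2705, 168, 10]);
translate([468, 331, 10]) cube([2705, 16, 395]);
translate([468, 255, 405]) cube([2705, 168, 10]);


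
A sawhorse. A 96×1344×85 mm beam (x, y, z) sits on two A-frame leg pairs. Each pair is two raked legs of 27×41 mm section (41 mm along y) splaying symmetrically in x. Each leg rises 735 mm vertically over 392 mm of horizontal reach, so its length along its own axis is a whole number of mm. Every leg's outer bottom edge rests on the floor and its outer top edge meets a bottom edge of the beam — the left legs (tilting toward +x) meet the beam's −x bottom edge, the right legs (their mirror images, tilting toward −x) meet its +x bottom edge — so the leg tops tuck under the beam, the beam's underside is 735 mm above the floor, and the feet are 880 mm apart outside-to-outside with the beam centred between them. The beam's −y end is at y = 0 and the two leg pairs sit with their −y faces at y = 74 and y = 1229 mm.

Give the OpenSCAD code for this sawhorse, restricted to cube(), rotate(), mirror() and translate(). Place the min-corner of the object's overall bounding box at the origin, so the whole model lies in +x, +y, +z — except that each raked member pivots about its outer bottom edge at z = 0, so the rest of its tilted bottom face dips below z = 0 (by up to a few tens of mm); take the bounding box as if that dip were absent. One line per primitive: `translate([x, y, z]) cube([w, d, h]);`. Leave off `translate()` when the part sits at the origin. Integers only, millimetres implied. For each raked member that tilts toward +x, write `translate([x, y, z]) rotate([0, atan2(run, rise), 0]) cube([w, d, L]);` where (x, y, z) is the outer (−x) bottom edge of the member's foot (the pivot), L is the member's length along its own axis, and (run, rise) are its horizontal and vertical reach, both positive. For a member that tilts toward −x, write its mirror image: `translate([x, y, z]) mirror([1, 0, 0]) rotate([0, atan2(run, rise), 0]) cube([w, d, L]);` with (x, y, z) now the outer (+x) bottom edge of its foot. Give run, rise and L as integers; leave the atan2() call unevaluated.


translate([392, 0, 735]) cube([96, 1344, 85]);
translate([0, 74, 0]) rotate([0, atan2(392, 735), 0]) cube([27, 41, 833]);
translate([880, 74, 0]) mirror([1, 0, 0]) rotate([0, atan2(392, 735), 0]) cube([27, 41, 833]);
translate([0, 1229, 0]) rotate([0, atan2(392, 735), 0]) cube([27, 41, 833]);
translate([880, 1229, 0]) mirror([1, 0, 0]) rotate([0, atan2(392, 735), 0]) cube([27, 41, 833]);


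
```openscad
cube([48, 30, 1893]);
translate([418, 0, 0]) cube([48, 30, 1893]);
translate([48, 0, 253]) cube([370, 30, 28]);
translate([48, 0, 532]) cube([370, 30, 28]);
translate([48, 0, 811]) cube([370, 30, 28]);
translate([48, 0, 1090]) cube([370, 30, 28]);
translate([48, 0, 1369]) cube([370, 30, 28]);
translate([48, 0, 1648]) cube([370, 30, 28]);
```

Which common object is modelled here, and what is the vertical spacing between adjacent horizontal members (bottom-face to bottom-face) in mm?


A ladder. The rung spacing is 279 mm.

Two tall 48×30 posts with 6 short bars between them — a ladder. Adjacent rungs sit at z = 253 and z = 532, so the spacing is 532 − 253 = 279 mm.


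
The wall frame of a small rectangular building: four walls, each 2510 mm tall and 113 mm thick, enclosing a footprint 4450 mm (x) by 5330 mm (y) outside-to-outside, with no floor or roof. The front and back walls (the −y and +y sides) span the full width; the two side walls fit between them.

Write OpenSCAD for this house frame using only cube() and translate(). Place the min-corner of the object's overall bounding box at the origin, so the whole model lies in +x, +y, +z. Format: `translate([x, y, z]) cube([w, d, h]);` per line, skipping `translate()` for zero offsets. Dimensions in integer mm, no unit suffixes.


cube([4450, 113, 2510]);
translate([0, 5217, 0]) cube([4450, 113, 2510]);
translate([0, 113, 0]) cube([113, 5104, 2510]);
translate([4337, 113, 0]) cube([113, 5104, 2510]);


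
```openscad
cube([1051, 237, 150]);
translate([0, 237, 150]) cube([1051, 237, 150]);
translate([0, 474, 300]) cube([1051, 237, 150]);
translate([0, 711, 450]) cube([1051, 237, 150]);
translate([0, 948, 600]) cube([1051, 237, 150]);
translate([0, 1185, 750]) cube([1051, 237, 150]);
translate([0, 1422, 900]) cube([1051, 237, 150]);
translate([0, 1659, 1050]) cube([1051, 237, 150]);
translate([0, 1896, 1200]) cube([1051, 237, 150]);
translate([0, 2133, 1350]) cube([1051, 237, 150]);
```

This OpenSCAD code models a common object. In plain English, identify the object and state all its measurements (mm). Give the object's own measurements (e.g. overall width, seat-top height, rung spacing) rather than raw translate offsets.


A straight staircase of 10 solid steps. Each step is 1051 mm wide (x), 237 mm deep (y, the going) and 150 mm tall (the rise). The first step rests on the floor; each subsequent step sits one going further in +y and one rise higher in +z, directly behind and above the previous step with no overlap.


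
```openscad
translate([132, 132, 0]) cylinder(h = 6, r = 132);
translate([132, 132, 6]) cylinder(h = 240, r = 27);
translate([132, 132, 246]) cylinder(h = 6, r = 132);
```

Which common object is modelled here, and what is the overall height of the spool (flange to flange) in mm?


A spool. The overall height is 252 mm.

Three coaxial cylinders, large–small–large — a spool. Two 6 mm flanges and a 240 mm core give 6 + 240 + 6 = 252 mm.


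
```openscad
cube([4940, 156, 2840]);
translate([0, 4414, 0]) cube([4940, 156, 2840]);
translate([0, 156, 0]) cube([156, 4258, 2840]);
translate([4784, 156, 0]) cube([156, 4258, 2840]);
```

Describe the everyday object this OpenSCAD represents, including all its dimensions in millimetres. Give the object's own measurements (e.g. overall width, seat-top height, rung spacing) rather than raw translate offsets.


The wall frame of a small rectangular building: four walls, each 2840 mm tall and 156 mm thick, enclosing a footprint 4940 mm (x) by 4570 mm (y) outside-to-outside, with no floor or roof. The front and back walls (the −y and +y sides) span the full width; the two side walls fit between them.


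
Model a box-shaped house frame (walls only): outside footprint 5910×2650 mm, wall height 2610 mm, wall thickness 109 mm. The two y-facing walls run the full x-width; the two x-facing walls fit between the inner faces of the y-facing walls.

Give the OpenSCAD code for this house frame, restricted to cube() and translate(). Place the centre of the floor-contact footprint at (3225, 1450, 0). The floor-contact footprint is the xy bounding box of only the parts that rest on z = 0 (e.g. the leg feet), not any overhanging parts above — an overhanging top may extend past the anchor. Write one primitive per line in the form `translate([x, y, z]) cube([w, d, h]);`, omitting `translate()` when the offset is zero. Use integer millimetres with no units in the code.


translate([270, 125, 0]) cube([5910, 109, 2610]);
translate([270, 2666, 0]) cube([5910, 109, 2610]);
translate([270, 234, 0]) cube([109, 2432, 2610]);
translate([6071, 234, 0]) cube([109, 2432, 2610]);


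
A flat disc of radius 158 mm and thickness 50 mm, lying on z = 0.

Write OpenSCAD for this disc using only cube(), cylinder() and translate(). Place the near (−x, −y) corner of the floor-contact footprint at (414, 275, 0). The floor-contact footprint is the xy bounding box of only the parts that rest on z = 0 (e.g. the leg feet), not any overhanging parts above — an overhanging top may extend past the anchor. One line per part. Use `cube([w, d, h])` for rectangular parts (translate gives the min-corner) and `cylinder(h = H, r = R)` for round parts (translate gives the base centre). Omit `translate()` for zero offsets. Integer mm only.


translate([572, 433, 0]) cylinder(h = 50, r = 158);


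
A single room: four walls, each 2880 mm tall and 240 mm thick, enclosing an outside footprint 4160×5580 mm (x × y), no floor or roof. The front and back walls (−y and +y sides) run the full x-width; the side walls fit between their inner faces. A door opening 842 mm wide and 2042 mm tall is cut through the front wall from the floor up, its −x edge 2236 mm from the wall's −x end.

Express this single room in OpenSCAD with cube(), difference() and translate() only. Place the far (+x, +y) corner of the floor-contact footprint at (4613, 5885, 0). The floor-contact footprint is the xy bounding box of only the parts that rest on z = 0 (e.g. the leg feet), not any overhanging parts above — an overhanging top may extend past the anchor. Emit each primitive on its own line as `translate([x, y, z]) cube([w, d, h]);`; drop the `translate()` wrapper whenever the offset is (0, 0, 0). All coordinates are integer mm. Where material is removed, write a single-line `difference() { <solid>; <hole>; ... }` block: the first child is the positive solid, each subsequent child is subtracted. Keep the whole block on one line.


difference() { translate([453, 305, 0]) cube([4160, 240, 2880]); translate([2689, 305, 0]) cube([842, 240, 2042]); }
translate([453, 5645, 0]) cube([4160, 240, 2880]);
translate([453, 545, 0]) cube([240, 5100, 2880]);
translate([4373, 545, 0]) cube([240, 5100, 2880]);


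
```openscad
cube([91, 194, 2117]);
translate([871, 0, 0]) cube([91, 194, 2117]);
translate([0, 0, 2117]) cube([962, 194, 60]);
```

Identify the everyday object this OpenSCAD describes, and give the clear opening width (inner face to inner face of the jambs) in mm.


A door frame. The clear opening width is 780 mm.

Two 2117 mm tall posts with a header on top — a door frame. The left jamb is 91 mm wide at x = 0; the right jamb starts at x = 871. The clear opening is 871 − 91 = 780 mm.


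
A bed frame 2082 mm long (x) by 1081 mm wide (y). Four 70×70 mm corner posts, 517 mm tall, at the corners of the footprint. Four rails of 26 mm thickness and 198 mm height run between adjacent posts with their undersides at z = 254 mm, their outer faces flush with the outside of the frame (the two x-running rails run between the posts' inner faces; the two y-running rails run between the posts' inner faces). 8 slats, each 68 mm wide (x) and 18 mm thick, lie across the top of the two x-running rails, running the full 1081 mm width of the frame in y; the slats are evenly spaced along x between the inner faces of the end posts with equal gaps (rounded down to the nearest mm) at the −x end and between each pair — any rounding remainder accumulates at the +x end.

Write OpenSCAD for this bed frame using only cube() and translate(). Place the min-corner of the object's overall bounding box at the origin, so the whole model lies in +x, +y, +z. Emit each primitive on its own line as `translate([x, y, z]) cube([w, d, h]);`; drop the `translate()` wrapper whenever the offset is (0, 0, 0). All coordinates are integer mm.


cube([70, 70, 517]);
translate([0, 1011, 0]) cube([70, 70, 517]);
translate([2012, 0, 0]) cube([70, 70, 517]);
translate([2012, 1011, 0]) cube([70, 70, 517]);
translate([70, 0, 254]) cube([1942, 26, 198]);
translate([70, 1055, 254]) cube([1942, 26, 198]);
translate([0, 70, 254]) cube([26, 941, 198]);
translate([2056, 70, 254]) cube([26, 941, 198]);
translate([225, 0, 452]) cube([68, 1081, 18]);
translate([448, 0, 452]) cube([68, 1081, 18]);
translate([671, 0, 452]) cube([68, 1081, 18]);
translate([894, 0, 452]) cube([68, 1081, 18]);
translate([1117, 0, 452]) cube([68, 1081, 18]);
translate([1340, 0, 452]) cube([68, 1081, 18]);
translate([1563, 0, 452]) cube([68, 1081, 18]);
translate([1786, 0, 452]) cube([68, 1081, 18]);
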